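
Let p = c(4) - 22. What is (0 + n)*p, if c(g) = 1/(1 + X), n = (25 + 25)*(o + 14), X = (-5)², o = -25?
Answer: 157025/13 ≈ 12079.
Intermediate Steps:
X = 25
n = -550 (n = (25 + 25)*(-25 + 14) = 50*(-11) = -550)
c(g) = 1/26 (c(g) = 1/(1 + 25) = 1/26)
p = -571/26 (p = 1/26 - 22 = -571/26 ≈ -21.962)
(0 + n)*p = (0 - 550)*(-571/26) = -550*(-571/26) = 157025/13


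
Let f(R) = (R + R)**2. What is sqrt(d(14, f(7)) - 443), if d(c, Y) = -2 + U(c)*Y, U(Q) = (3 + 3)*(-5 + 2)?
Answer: I*sqrt(3973) ≈ 63.032*I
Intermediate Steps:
U(Q) = -18 (U(Q) = 6*(-3) = -18)
f(R) = 4*R**2 (f(R) = (2*R)**2 = 4*R**2)
d(c, Y) = -2 - 18*Y
sqrt(d(14, f(7)) - 443) = sqrt((-2 - 72*7**2) - 443) = sqrt((-2 - 72*49) - 443) = sqrt((-2 - 18*196) - 443) = sqrt((-2 - 3528) - 443) = sqrt(-3530 - 443) = sqrt(-3973) = I*sqrt(3973)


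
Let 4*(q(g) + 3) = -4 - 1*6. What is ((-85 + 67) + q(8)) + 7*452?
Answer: 6281/2 ≈ 3140.5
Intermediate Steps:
q(g) = -11/2 (q(g) = -3 + (-4 - 1*6)/4 = -3 + (-4 - 6)/4 = -3 + (¼)*(-10) = -3 - 5/2 = -11/2)
((-85 + 67) + q(8)) + 7*452 = ((-85 + 67) - 11/2) + 7*452 = (-18 - 11/2) + 3164 = -47/2 + 3164 = 6281/2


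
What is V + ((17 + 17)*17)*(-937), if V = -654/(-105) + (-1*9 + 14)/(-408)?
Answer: -7733759311/14280 ≈ -5.4158e+5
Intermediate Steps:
V = 88769/14280 (V = -654*(-1/105) + (-9 + 14)*(-1/408) = 218/35 + 5*(-1/408) = 218/35 - 5/408 = 88769/14280 ≈ 6.2163)
V + ((17 + 17)*17)*(-937) = 88769/14280 + ((17 + 17)*17)*(-937) = 88769/14280 + (34*17)*(-937) = 88769/14280 + 578*(-937) = 88769/14280 - 541586 = -7733759311/14280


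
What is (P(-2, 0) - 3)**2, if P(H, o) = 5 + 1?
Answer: 9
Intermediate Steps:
P(H, o) = 6
(P(-2, 0) - 3)**2 = (6 - 3)**2 = 3**2 = 9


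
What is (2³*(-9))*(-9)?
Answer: 648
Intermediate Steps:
(2³*(-9))*(-9) = (8*(-9))*(-9) = -72*(-9) = 648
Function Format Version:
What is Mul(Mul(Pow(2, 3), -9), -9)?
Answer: 648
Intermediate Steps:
Mul(Mul(Pow(2, 3), -9), -9) = Mul(Mul(8, -9), -9) = Mul(-72, -9) = 648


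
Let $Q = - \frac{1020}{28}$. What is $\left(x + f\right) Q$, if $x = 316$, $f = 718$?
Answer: $- \frac{263670}{7} \approx -37667.0$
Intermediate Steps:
$Q = - \frac{255}{7}$ ($Q = \left(-1020\right) \frac{1}{28} = - \frac{255}{7} \approx -36.429$)
$\left(x + f\right) Q = \left(316 + 718\right) \left(- \frac{255}{7}\right) = 1034 \left(- \frac{255}{7}\right) = - \frac{263670}{7}$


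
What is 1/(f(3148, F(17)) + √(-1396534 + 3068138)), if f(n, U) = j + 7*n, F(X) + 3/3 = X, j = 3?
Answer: 22039/484045917 - 2*√417901/484045917 ≈ 4.2860e-5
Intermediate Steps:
F(X) = -1 + X
f(n, U) = 3 + 7*n
1/(f(3148, F(17)) + √(-1396534 + 3068138)) = 1/((3 + 7*3148) + √(-1396534 + 3068138)) = 1/((3 + 22036) + √1671604) = 1/(22039 + 2*√417901)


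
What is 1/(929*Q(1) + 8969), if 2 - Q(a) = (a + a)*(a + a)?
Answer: 1/7111 ≈ 0.00014063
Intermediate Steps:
Q(a) = 2 - 4*a² (Q(a) = 2 - (a + a)*(a + a) = 2 - 2*a*2*a = 2 - 4*a²)
1/(929*Q(1) + 8969) = 1/(929*(2 - 4*1²) + 8969) = 1/(929*(2 - 4*1) + 8969) = 1/(929*(2 - 4) + 8969) = 1/(929*(-2) + 8969) = 1/(-1858 + 8969) = 1/7111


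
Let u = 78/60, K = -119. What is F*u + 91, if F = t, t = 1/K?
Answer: 108277/1190 ≈ 90.989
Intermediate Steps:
t = -1/119 (t = 1/(-119) = -1/119 ≈ -0.0084034)
u = 13/10 (u = 78*(1/60) = 13/10 ≈ 1.3000)
F = -1/119 ≈ -0.0084034
F*u + 91 = -1/119*13/10 + 91 = -13/1190 + 91 = 108277/1190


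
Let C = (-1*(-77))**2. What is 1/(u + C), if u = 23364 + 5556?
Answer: 1/34849 ≈ 2.8695e-5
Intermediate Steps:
u = 28920
C = 5929 (C = 77**2 = 5929)
1/(u + C) = 1/(28920 + 5929) = 1/34849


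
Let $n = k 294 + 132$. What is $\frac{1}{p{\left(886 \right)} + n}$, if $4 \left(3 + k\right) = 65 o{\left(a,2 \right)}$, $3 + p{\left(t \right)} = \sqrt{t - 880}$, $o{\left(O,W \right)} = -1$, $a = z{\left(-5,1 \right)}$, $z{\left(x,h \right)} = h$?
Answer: $- \frac{7374}{40781899} - \frac{4 \sqrt{6}}{122345697} \approx -0.0001809$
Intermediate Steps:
$a = 1$
$p{\left(t \right)} = -3 + \sqrt{-880 + t}$ ($p{\left(t \right)} = -3 + \sqrt{t - 880} = -3 + \sqrt{-880 + t}$)
$k = - \frac{77}{4}$ ($k = -3 + \frac{65 \left(-1\right)}{4} = -3 + \frac{1}{4} \left(-65\right) = -3 - \frac{65}{4} = - \frac{77}{4} \approx -19.25$)
$n = - \frac{11055}{2}$ ($n = \left(- \frac{77}{4}\right) 294 + 132 = - \frac{11319}{2} + 132 = - \frac{11055}{2} \approx -5527.5$)
$\frac{1}{p{\left(886 \right)} + n} = \frac{1}{\left(-3 + \sqrt{-880 + 886}\right) - \frac{11055}{2}} = \frac{1}{\left(-3 + \sqrt{6}\right) - \frac{11055}{2}} = \frac{1}{- \frac{11061}{2} + \sqrt{6}}$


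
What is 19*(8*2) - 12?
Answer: 292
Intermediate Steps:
19*(8*2) - 12 = 19*16 - 12 = 304 - 12 = 292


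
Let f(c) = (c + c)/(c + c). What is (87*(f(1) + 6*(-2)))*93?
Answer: -89001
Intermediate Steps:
f(c) = 1 (f(c) = (2*c)/((2*c)) = (2*c)*(1/(2*c)) = 1)
(87*(f(1) + 6*(-2)))*93 = (87*(1 + 6*(-2)))*93 = (87*(1 - 12))*93 = (87*(-11))*93 = -957*93 = -89001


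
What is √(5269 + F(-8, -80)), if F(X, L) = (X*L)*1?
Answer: √5909 ≈ 76.870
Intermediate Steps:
F(X, L) = L*X (F(X, L) = (L*X)*1 = L*X)
√(5269 + F(-8, -80)) = √(5269 - 80*(-8)) = √(5269 + 640) = √5909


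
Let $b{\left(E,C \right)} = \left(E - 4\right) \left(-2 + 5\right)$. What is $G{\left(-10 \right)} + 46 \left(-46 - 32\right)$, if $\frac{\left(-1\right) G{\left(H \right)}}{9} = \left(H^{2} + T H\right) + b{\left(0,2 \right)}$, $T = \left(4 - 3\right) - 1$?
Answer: $-4380$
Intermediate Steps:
$b{\left(E,C \right)} = -12 + 3 E$ ($b{\left(E,C \right)} = \left(-4 + E\right) 3 = -12 + 3 E$)
$T = 0$ ($T = 1 - 1 = 0$)
$G{\left(H \right)} = 108 - 9 H^{2}$ ($G{\left(H \right)} = - 9 \left(\left(H^{2} + 0 H\right) + \left(-12 + 3 \cdot 0\right)\right) = - 9 \left(\left(H^{2} + 0\right) + \left(-12 + 0\right)\right) = - 9 \left(H^{2} - 12\right) = - 9 \left(-12 + H^{2}\right) = 108 - 9 H^{2}$)
$G{\left(-10 \right)} + 46 \left(-46 - 32\right) = \left(108 - 9 \left(-10\right)^{2}\right) + 46 \left(-46 - 32\right) = \left(108 - 900\right) + 46 \left(-78\right) = \left(108 - 900\right) - 3588 = -792 - 3588 = -4380$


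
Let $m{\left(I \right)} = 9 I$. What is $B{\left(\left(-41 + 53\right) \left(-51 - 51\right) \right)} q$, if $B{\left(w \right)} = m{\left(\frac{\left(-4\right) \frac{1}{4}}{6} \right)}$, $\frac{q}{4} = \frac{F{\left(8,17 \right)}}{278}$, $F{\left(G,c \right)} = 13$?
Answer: $- \frac{39}{139} \approx -0.28058$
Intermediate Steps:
$q = \frac{26}{139}$ ($q = 4 \cdot \frac{13}{278} = \frac{26}{139} \approx 0.18705$)
$B{\left(w \right)} = - \frac{3}{2}$ ($B{\left(w \right)} = 9 \frac{\left(-4\right) \frac{1}{4}}{6} = 9 \left(-4\right) \frac{1}{4} \cdot \frac{1}{6} = 9 \left(\left(-1\right) \frac{1}{6}\right) = 9 \left(- \frac{1}{6}\right) = - \frac{3}{2}$)
$B{\left(\left(-41 + 53\right) \left(-51 - 51\right) \right)} q = \left(- \frac{3}{2}\right) \frac{26}{139} = - \frac{39}{139}$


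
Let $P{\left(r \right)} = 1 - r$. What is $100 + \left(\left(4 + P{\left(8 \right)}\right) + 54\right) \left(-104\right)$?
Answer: $-5204$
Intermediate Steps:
$100 + \left(\left(4 + P{\left(8 \right)}\right) + 54\right) \left(-104\right) = 100 + \left(\left(4 + \left(1 - 8\right)\right) + 54\right) \left(-104\right) = 100 + \left(\left(4 - 7\right) + 54\right) \left(-104\right) = 100 + \left(-3 + 54\right) \left(-104\right) = 100 + 51 \left(-104\right) = 100 - 5304 = -5204$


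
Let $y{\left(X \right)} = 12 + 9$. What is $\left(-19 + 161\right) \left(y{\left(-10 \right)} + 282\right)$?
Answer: $43026$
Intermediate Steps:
$y{\left(X \right)} = 21$
$\left(-19 + 161\right) \left(y{\left(-10 \right)} + 282\right) = \left(-19 + 161\right) \left(21 + 282\right) = 142 \cdot 303 = 43026$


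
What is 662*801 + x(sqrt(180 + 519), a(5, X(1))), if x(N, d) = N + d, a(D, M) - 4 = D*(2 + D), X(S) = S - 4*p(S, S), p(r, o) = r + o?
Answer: 530301 + sqrt(699) ≈ 5.3033e+5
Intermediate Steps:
p(r, o) = o + r
X(S) = -7*S (X(S) = S - 4*(S + S) = S - 8*S = -7*S)
a(D, M) = 4 + D*(2 + D)
662*801 + x(sqrt(180 + 519), a(5, X(1))) = 662*801 + (sqrt(180 + 519) + (4 + 5**2 + 2*5)) = 530262 + (sqrt(699) + (4 + 25 + 10)) = 530262 + (sqrt(699) + 39) = 530262 + (39 + sqrt(699)) = 530301 + sqrt(699)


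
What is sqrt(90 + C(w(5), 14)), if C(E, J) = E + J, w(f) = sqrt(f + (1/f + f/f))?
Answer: sqrt(2600 + 5*sqrt(155))/5 ≈ 10.319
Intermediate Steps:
w(f) = sqrt(1 + f + 1/f) (w(f) = sqrt(f + (1/f + 1)) = sqrt(f + (1 + 1/f)) = sqrt(1 + f + 1/f))
sqrt(90 + C(w(5), 14)) = sqrt(90 + (sqrt(1 + 5 + 1/5) + 14)) = sqrt(90 + (sqrt(31/5) + 14)) = sqrt(90 + (sqrt(155)/5 + 14)) = sqrt(90 + (14 + sqrt(155)/5)) = sqrt(104 + sqrt(155)/5)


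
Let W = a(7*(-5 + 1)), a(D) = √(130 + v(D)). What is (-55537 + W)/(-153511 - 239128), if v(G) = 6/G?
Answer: 55537/392639 - √25438/5496946 ≈ 0.14142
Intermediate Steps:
a(D) = √(130 + 6/D)
W = √25438/14 (W = √(130 + 6/((7*(-5 + 1)))) = √(130 + 6/((7*(-4)))) = √(130 + 6/(-28)) = √(130 + 6*(-1/28)) = √(130 - 3/14) = √(1817/14) = √25438/14 ≈ 11.392)
(-55537 + W)/(-153511 - 239128) = (-55537 + √25438/14)/(-153511 - 239128) = (-55537 + √25438/14)/(-392639) = (-55537 + √25438/14)*(-1/392639) = 55537/392639 - √25438/5496946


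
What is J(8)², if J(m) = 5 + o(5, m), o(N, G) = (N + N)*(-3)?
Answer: 625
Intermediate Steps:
o(N, G) = -6*N (o(N, G) = (2*N)*(-3) = -6*N)
J(m) = -25 (J(m) = 5 - 6*5 = 5 - 30 = -25)
J(8)² = (-25)² = 625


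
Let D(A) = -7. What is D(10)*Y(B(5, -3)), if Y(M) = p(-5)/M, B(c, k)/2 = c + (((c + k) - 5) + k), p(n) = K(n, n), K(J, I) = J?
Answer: -35/2 ≈ -17.500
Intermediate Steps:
p(n) = n
B(c, k) = -10 + 4*c + 4*k (B(c, k) = 2*(c + (((c + k) - 5) + k)) = 2*(c + ((-5 + c + k) + k)) = 2*(c + (-5 + c + 2*k)) = 2*(-5 + 2*c + 2*k) = -10 + 4*c + 4*k)
Y(M) = -5/M
D(10)*Y(B(5, -3)) = -(-35)/(-10 + 4*5 + 4*(-3)) = -(-35)/(-10 + 20 - 12) = -(-35)/(-2) = -(-35)*(-1)/2 = -7*5/2 = -35/2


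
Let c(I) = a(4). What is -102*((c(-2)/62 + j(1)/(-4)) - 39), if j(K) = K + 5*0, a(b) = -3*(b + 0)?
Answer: 249441/62 ≈ 4023.2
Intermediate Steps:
a(b) = -3*b
c(I) = -12 (c(I) = -3*4 = -12)
j(K) = K (j(K) = K + 0 = K)
-102*((c(-2)/62 + j(1)/(-4)) - 39) = -102*((-12/62 + 1/(-4)) - 39) = -102*((-12*1/62 + 1*(-¼)) - 39) = -102*((-6/31 - ¼) - 39) = -102*(-55/124 - 39) = -102*(-4891/124) = 249441/62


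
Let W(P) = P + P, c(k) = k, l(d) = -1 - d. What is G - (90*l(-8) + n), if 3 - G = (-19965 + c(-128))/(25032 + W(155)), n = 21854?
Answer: -569693409/25342 ≈ -22480.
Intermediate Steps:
W(P) = 2*P
G = 96119/25342 (G = 3 - (-19965 - 128)/(25032 + 2*155) = 3 - (-20093)/(25032 + 310) = 3 - (-20093)/25342 = 3 - 1*(-20093/25342) = 3 + 20093/25342 = 96119/25342 ≈ 3.7929)
G - (90*l(-8) + n) = 96119/25342 - (90*(-1 - 1*(-8)) + 21854) = 96119/25342 - (90*(-1 + 8) + 21854) = 96119/25342 - (90*7 + 21854) = 96119/25342 - (630 + 21854) = 96119/25342 - 1*22484 = 96119/25342 - 22484 = -569693409/25342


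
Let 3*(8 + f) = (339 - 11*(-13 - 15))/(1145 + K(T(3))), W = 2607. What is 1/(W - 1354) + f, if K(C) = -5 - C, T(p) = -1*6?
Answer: -33648383/4307814 ≈ -7.8110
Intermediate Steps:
T(p) = -6
f = -26857/3438 (f = -8 + ((339 - 11*(-13 - 15))/(1145 + (-5 - 1*(-6))))/3 = -8 + ((339 - 11*(-28))/(1145 + (-5 + 6)))/3 = -8 + ((339 + 308)/(1145 + 1))/3 = -8 + (647/1146)/3 = -8 + (647*(1/1146))/3 = -8 + (⅓)*(647/1146) = -8 + 647/3438 = -26857/3438 ≈ -7.8118)
1/(W - 1354) + f = 1/(2607 - 1354) - 26857/3438 = 1/1253 - 26857/3438 = -33648383/4307814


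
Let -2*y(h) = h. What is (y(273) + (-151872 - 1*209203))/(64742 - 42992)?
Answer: -722423/43500 ≈ -16.607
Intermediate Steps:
y(h) = -h/2
(y(273) + (-151872 - 1*209203))/(64742 - 42992) = (-½*273 + (-151872 - 1*209203))/(64742 - 42992) = (-273/2 + (-151872 - 209203))/21750 = (-273/2 - 361075)*(1/21750) = -722423/2*1/21750 = -722423/43500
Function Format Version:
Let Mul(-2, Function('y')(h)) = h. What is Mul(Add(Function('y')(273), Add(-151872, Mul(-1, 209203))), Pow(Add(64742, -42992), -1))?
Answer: Rational(-722423, 43500) ≈ -16.607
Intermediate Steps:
Function('y')(h) = Mul(Rational(-1, 2), h)
Mul(Add(Function('y')(273), Add(-151872, Mul(-1, 209203))), Pow(Add(64742, -42992), -1)) = Mul(Add(Mul(Rational(-1, 2), 273), Add(-151872, Mul(-1, 209203))), Pow(Add(64742, -42992), -1)) = Mul(Add(Rational(-273, 2), Add(-151872, -209203)), Pow(21750, -1)) = Mul(Add(Rational(-273, 2), -361075), Rational(1, 21750)) = Mul(Rational(-722423, 2), Rational(1, 21750)) = Rational(-722423, 43500)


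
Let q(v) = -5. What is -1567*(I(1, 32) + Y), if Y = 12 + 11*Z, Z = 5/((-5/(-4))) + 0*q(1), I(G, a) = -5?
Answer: -79917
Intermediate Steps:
Z = 4 (Z = 5/((-5/(-4))) + 0*(-5) = 5/((-5*(-¼))) + 0 = 5/(5/4) + 0 = 5*(⅘) + 0 = 4 + 0 = 4)
Y = 56 (Y = 12 + 11*4 = 12 + 44 = 56)
-1567*(I(1, 32) + Y) = -1567*(-5 + 56) = -1567*51 = -79917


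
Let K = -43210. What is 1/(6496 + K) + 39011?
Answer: 1432249853/36714 ≈ 39011.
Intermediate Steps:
1/(6496 + K) + 39011 = 1/(6496 - 43210) + 39011 = 1/(-36714) + 39011 = -1/36714 + 39011 = 1432249853/36714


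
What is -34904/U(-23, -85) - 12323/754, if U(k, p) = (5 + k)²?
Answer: -7577567/61074 ≈ -124.07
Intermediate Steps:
-34904/U(-23, -85) - 12323/754 = -34904/(5 - 23)² - 12323/754 = -34904/((-18)²) - 12323*1/754 = -34904/324 - 12323/754 = -34904*1/324 - 12323/754 = -8726/81 - 12323/754 = -7577567/61074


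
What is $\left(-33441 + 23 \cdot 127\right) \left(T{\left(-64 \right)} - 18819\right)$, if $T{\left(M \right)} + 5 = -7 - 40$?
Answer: $575942920$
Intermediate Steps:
$T{\left(M \right)} = -52$ ($T{\left(M \right)} = -5 - 47 = -52$)
$\left(-33441 + 23 \cdot 127\right) \left(T{\left(-64 \right)} - 18819\right) = \left(-33441 + 23 \cdot 127\right) \left(-52 - 18819\right) = \left(-33441 + 2921\right) \left(-52 - 18819\right) = \left(-30520\right) \left(-18871\right) = 575942920$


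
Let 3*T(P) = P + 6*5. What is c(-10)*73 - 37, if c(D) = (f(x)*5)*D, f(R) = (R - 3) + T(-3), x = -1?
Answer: -18287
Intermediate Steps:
T(P) = 10 + P/3 (T(P) = (P + 6*5)/3 = (P + 30)/3 = (30 + P)/3 = 10 + P/3)
f(R) = 6 + R (f(R) = (R - 3) + (10 + (1/3)*(-3)) = (-3 + R) + (10 - 1) = (-3 + R) + 9 = 6 + R)
c(D) = 25*D (c(D) = ((6 - 1)*5)*D = (5*5)*D = 25*D)
c(-10)*73 - 37 = (25*(-10))*73 - 37 = -250*73 - 37 = -18250 - 37 = -18287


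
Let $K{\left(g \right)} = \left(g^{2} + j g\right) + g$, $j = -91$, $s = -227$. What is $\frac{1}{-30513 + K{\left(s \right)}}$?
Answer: $\frac{1}{41446} \approx 2.4128 \cdot 10^{-5}$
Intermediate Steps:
$K{\left(g \right)} = g^{2} - 90 g$ ($K{\left(g \right)} = \left(g^{2} - 91 g\right) + g = g^{2} - 90 g$)
$\frac{1}{-30513 + K{\left(s \right)}} = \frac{1}{-30513 - 227 \left(-90 - 227\right)} = \frac{1}{-30513 - -71959} = \frac{1}{-30513 + 71959} = \frac{1}{41446}$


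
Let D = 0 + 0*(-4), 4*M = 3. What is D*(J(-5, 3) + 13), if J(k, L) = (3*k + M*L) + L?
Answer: 0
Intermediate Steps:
M = 3/4 (M = (1/4)*3 = 3/4 ≈ 0.75000)
J(k, L) = 3*k + 7*L/4 (J(k, L) = (3*k + 3*L/4) + L = 3*k + 7*L/4)
D = 0 (D = 0 + 0 = 0)
D*(J(-5, 3) + 13) = 0*((3*(-5) + (7/4)*3) + 13) = 0*((-15 + 21/4) + 13) = 0*(-39/4 + 13) = 0*(13/4) = 0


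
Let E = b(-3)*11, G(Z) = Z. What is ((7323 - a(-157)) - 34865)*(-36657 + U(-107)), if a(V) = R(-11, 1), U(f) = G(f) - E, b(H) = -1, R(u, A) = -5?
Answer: 1012067361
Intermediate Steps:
E = -11 (E = -1*11 = -11)
U(f) = 11 + f (U(f) = f - 1*(-11) = f + 11 = 11 + f)
a(V) = -5
((7323 - a(-157)) - 34865)*(-36657 + U(-107)) = ((7323 - 1*(-5)) - 34865)*(-36657 + (11 - 107)) = ((7323 + 5) - 34865)*(-36657 - 96) = (7328 - 34865)*(-36753) = -27537*(-36753) = 1012067361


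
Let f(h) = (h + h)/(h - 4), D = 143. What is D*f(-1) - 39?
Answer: 91/5 ≈ 18.200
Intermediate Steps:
f(h) = 2*h/(-4 + h) (f(h) = (2*h)/(-4 + h) = 2*h/(-4 + h))
D*f(-1) - 39 = 143*(2*(-1)/(-4 - 1)) - 39 = 143*(2*(-1)/(-5)) - 39 = 143*(2*(-1)*(-⅕)) - 39 = 143*(⅖) - 39 = 286/5 - 39 = 91/5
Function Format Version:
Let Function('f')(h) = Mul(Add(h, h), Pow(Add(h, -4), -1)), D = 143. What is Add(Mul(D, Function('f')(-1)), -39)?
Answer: Rational(91, 5) ≈ 18.200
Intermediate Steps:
Function('f')(h) = Mul(2, h, Pow(Add(-4, h), -1)) (Function('f')(h) = Mul(Mul(2, h), Pow(Add(-4, h), -1)) = Mul(2, h, Pow(Add(-4, h), -1)))
Add(Mul(D, Function('f')(-1)), -39) = Add(Mul(143, Mul(2, -1, Pow(Add(-4, -1), -1))), -39) = Add(Mul(143, Mul(2, -1, Pow(-5, -1))), -39) = Add(Mul(143, Mul(2, -1, Rational(-1, 5))), -39) = Add(Mul(143, Rational(2, 5)), -39) = Add(Rational(286, 5), -39) = Rational(91, 5)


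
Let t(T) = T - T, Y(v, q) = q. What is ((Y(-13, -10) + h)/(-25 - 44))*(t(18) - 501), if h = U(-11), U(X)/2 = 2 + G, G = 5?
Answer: 668/23 ≈ 29.043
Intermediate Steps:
U(X) = 14 (U(X) = 2*(2 + 5) = 2*7 = 14)
t(T) = 0
h = 14
((Y(-13, -10) + h)/(-25 - 44))*(t(18) - 501) = ((-10 + 14)/(-25 - 44))*(0 - 501) = (4/(-69))*(-501) = (4*(-1/69))*(-501) = -4/69*(-501) = 668/23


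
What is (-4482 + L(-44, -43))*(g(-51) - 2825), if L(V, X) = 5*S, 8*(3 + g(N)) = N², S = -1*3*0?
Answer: 44871543/4 ≈ 1.1218e+7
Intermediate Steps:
S = 0 (S = -3*0 = 0)
g(N) = -3 + N²/8
L(V, X) = 0 (L(V, X) = 5*0 = 0)
(-4482 + L(-44, -43))*(g(-51) - 2825) = (-4482 + 0)*((-3 + (⅛)*(-51)²) - 2825) = -4482*((-3 + (⅛)*2601) - 2825) = -4482*((-3 + 2601/8) - 2825) = -4482*(2577/8 - 2825) = -4482*(-20023/8) = 44871543/4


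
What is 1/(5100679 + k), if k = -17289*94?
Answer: 1/3475513 ≈ 2.8773e-7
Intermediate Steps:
k = -1625166
1/(5100679 + k) = 1/(5100679 - 1625166) = 1/3475513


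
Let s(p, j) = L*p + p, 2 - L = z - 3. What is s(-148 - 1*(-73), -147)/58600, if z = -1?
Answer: -21/2344 ≈ -0.0089590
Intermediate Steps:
L = 6 (L = 2 - (-1 - 3) = 2 - 1*(-4) = 2 + 4 = 6)
s(p, j) = 7*p (s(p, j) = 6*p + p = 7*p)
s(-148 - 1*(-73), -147)/58600 = (7*(-148 - 1*(-73)))/58600 = (7*(-148 + 73))*(1/58600) = (7*(-75))*(1/58600) = -525*1/58600 = -21/2344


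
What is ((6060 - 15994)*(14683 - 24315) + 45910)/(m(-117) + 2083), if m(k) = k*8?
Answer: 95730198/1147 ≈ 83461.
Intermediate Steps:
m(k) = 8*k
((6060 - 15994)*(14683 - 24315) + 45910)/(m(-117) + 2083) = ((6060 - 15994)*(14683 - 24315) + 45910)/(8*(-117) + 2083) = (-9934*(-9632) + 45910)/(-936 + 2083) = (95684288 + 45910)/1147 = 95730198*(1/1147) = 95730198/1147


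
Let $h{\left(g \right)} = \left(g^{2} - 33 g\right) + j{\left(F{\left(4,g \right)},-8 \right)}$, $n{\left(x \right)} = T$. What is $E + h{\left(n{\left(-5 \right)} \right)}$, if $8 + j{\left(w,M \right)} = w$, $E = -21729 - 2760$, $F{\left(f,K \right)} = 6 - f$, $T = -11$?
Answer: $-24011$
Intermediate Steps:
$E = -24489$
$n{\left(x \right)} = -11$
$j{\left(w,M \right)} = -8 + w$
$h{\left(g \right)} = -6 + g^{2} - 33 g$ ($h{\left(g \right)} = \left(g^{2} - 33 g\right) + \left(-8 + \left(6 - 4\right)\right) = \left(g^{2} - 33 g\right) + \left(-8 + 2\right) = \left(g^{2} - 33 g\right) - 6 = -6 + g^{2} - 33 g$)
$E + h{\left(n{\left(-5 \right)} \right)} = -24489 - \left(-357 - 121\right) = -24489 + \left(-6 + 121 + 363\right) = -24489 + 478 = -24011$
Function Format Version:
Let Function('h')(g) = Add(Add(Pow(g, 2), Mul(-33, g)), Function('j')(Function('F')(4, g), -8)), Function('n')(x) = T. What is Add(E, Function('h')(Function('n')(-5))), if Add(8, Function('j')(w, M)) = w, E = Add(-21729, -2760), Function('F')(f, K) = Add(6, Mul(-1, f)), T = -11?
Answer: -24011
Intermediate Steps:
E = -24489
Function('n')(x) = -11
Function('j')(w, M) = Add(-8, w)
Function('h')(g) = Add(-6, Pow(g, 2), Mul(-33, g)) (Function('h')(g) = Add(Add(Pow(g, 2), Mul(-33, g)), Add(-8, Add(6, Mul(-1, 4)))) = Add(Add(Pow(g, 2), Mul(-33, g)), Add(-8, Add(6, -4))) = Add(Add(Pow(g, 2), Mul(-33, g)), Add(-8, 2)) = Add(Add(Pow(g, 2), Mul(-33, g)), -6) = Add(-6, Pow(g, 2), Mul(-33, g)))
Add(E, Function('h')(Function('n')(-5))) = Add(-24489, Add(-6, Pow(-11, 2), Mul(-33, -11))) = Add(-24489, Add(-6, 121, 363)) = Add(-24489, 478) = -24011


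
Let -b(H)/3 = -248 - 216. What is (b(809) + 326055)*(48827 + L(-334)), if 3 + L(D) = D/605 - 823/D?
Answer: 3230674631414433/202070 ≈ 1.5988e+10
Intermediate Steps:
b(H) = 1392 (b(H) = -3*(-248 - 216) = -3*(-464) = 1392)
L(D) = -3 - 823/D + D/605 (L(D) = -3 + (D/605 - 823/D) = -3 + (-823/D + D/605) = -3 - 823/D + D/605)
(b(809) + 326055)*(48827 + L(-334)) = (1392 + 326055)*(48827 + (-3 - 823/(-334) + (1/605)*(-334))) = 327447*(48827 + (-3 - 823*(-1/334) - 334/605)) = 327447*(48827 + (-3 + 823/334 - 334/605)) = 327447*(48827 - 219851/202070) = 327447*(9866252039/202070) = 3230674631414433/202070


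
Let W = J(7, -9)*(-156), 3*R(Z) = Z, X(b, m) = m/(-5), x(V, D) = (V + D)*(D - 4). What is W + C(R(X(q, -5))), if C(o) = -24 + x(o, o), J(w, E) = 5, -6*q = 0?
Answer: -7258/9 ≈ -806.44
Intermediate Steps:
q = 0 (q = -⅙*0 = 0)
x(V, D) = (-4 + D)*(D + V) (x(V, D) = (D + V)*(-4 + D) = (-4 + D)*(D + V))
X(b, m) = -m/5 (X(b, m) = m*(-⅕) = -m/5)
R(Z) = Z/3
C(o) = -24 - 8*o + 2*o² (C(o) = -24 + (o² - 4*o - 4*o + o*o) = -24 + (o² - 4*o - 4*o + o²) = -24 + (-8*o + 2*o²) = -24 - 8*o + 2*o²)
W = -780 (W = 5*(-156) = -780)
W + C(R(X(q, -5))) = -780 + (-24 - 8*(-⅕*(-5))/3 + 2*((-⅕*(-5))/3)²) = -780 + (-24 - 8/3 + 2*((⅓)*1)²) = -780 + (-24 - 8*⅓ + 2*(⅓)²) = -780 + (-24 - 8/3 + 2*(⅑)) = -780 + (-24 - 8/3 + 2/9) = -780 - 238/9 = -7258/9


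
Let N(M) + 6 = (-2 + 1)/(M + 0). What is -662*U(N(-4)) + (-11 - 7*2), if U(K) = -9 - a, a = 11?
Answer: 13215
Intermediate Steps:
N(M) = -6 - 1/M (N(M) = -6 + (-2 + 1)/(M + 0) = -6 - 1/M)
U(K) = -20 (U(K) = -9 - 1*11 = -9 - 11 = -20)
-662*U(N(-4)) + (-11 - 7*2) = -662*(-20) + (-11 - 7*2) = 13240 + (-11 - 14) = 13240 - 25 = 13215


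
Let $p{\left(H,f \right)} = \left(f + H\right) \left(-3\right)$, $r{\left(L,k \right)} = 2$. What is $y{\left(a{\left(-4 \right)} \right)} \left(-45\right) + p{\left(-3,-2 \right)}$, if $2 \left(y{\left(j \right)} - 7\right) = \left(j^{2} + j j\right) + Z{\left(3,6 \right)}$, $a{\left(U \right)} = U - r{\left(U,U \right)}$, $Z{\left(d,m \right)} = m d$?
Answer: $-2325$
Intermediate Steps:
$Z{\left(d,m \right)} = d m$
$a{\left(U \right)} = -2 + U$ ($a{\left(U \right)} = U - 2 = -2 + U$)
$y{\left(j \right)} = 16 + j^{2}$ ($y{\left(j \right)} = 7 + \frac{\left(j^{2} + j j\right) + 3 \cdot 6}{2} = 7 + \frac{\left(j^{2} + j^{2}\right) + 18}{2} = 7 + \frac{2 j^{2} + 18}{2} = 7 + \frac{18 + 2 j^{2}}{2} = 7 + \left(9 + j^{2}\right) = 16 + j^{2}$)
$p{\left(H,f \right)} = - 3 H - 3 f$ ($p{\left(H,f \right)} = \left(H + f\right) \left(-3\right) = - 3 H - 3 f$)
$y{\left(a{\left(-4 \right)} \right)} \left(-45\right) + p{\left(-3,-2 \right)} = \left(16 + \left(-2 - 4\right)^{2}\right) \left(-45\right) - -15 = \left(16 + \left(-6\right)^{2}\right) \left(-45\right) + \left(9 + 6\right) = \left(16 + 36\right) \left(-45\right) + 15 = 52 \left(-45\right) + 15 = -2340 + 15 = -2325$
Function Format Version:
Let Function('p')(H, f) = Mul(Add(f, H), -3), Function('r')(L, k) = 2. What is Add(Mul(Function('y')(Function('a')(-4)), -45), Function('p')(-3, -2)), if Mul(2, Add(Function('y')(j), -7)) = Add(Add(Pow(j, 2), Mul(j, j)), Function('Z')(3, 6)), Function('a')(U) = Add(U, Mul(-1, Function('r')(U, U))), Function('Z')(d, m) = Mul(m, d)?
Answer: -2325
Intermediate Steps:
Function('Z')(d, m) = Mul(d, m)
Function('a')(U) = Add(-2, U) (Function('a')(U) = Add(U, Mul(-1, 2)) = Add(U, -2) = Add(-2, U))
Function('y')(j) = Add(16, Pow(j, 2)) (Function('y')(j) = Add(7, Mul(Rational(1, 2), Add(Add(Pow(j, 2), Mul(j, j)), Mul(3, 6)))) = Add(7, Mul(Rational(1, 2), Add(Add(Pow(j, 2), Pow(j, 2)), 18))) = Add(7, Mul(Rational(1, 2), Add(Mul(2, Pow(j, 2)), 18))) = Add(7, Mul(Rational(1, 2), Add(18, Mul(2, Pow(j, 2))))) = Add(7, Add(9, Pow(j, 2))) = Add(16, Pow(j, 2)))
Function('p')(H, f) = Add(Mul(-3, H), Mul(-3, f)) (Function('p')(H, f) = Mul(Add(H, f), -3) = Add(Mul(-3, H), Mul(-3, f)))
Add(Mul(Function('y')(Function('a')(-4)), -45), Function('p')(-3, -2)) = Add(Mul(Add(16, Pow(Add(-2, -4), 2)), -45), Add(Mul(-3, -3), Mul(-3, -2))) = Add(Mul(Add(16, Pow(-6, 2)), -45), Add(9, 6)) = Add(Mul(Add(16, 36), -45), 15) = Add(Mul(52, -45), 15) = Add(-2340, 15) = -2325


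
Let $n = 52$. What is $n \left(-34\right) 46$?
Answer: $-81328$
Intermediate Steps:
$n \left(-34\right) 46 = 52 \left(-34\right) 46 = \left(-1768\right) 46 = -81328$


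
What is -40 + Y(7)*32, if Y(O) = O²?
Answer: 1528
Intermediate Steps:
-40 + Y(7)*32 = -40 + 7²*32 = -40 + 49*32 = -40 + 1568 = 1528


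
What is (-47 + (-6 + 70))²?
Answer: 289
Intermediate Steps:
(-47 + (-6 + 70))² = (-47 + 64)² = 17² = 289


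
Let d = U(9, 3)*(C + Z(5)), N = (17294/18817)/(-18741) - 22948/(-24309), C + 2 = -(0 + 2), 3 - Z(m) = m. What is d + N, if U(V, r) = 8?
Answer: -134463474412598/2857518063891 ≈ -47.056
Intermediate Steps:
Z(m) = 3 - m
C = -4 (C = -2 - (0 + 2) = -2 - 1*2 = -2 - 2 = -4)
N = 2697392654170/2857518063891 (N = (17294*(1/18817))*(-1/18741) - 22948*(-1/24309) = (17294/18817)*(-1/18741) + 22948/24309 = -17294/352649397 + 22948/24309 = 2697392654170/2857518063891 ≈ 0.94396)
d = -48 (d = 8*(-4 + (3 - 1*5)) = 8*(-4 + (3 - 5)) = 8*(-4 - 2) = 8*(-6) = -48)
d + N = -48 + 2697392654170/2857518063891 = -134463474412598/2857518063891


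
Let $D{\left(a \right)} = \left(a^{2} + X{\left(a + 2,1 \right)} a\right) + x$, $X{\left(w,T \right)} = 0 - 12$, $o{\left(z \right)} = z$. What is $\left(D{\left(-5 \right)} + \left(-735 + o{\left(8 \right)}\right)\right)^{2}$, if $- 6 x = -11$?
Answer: $\frac{14753281}{36} \approx 4.0981 \cdot 10^{5}$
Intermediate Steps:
$x = \frac{11}{6}$ ($x = \left(- \frac{1}{6}\right) \left(-11\right) = \frac{11}{6} \approx 1.8333$)
$X{\left(w,T \right)} = -12$ ($X{\left(w,T \right)} = 0 - 12 = -12$)
$D{\left(a \right)} = \frac{11}{6} + a^{2} - 12 a$ ($D{\left(a \right)} = \left(a^{2} - 12 a\right) + \frac{11}{6} = \frac{11}{6} + a^{2} - 12 a$)
$\left(D{\left(-5 \right)} + \left(-735 + o{\left(8 \right)}\right)\right)^{2} = \left(\left(\frac{11}{6} + \left(-5\right)^{2} - -60\right) + \left(-735 + 8\right)\right)^{2} = \left(\left(\frac{11}{6} + 25 + 60\right) - 727\right)^{2} = \left(\frac{521}{6} - 727\right)^{2} = \left(- \frac{3841}{6}\right)^{2} = \frac{14753281}{36}$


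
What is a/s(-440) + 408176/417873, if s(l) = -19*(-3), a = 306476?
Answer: 42697103860/7939587 ≈ 5377.8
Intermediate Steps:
s(l) = 57
a/s(-440) + 408176/417873 = 306476/57 + 408176/417873 = 42697103860/7939587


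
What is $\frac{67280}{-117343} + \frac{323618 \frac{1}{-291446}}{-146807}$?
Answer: $- \frac{1439312579542593}{2510337158603123} \approx -0.57335$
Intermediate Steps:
$\frac{67280}{-117343} + \frac{323618 \frac{1}{-291446}}{-146807} = 67280 \left(- \frac{1}{117343}\right) + 323618 \left(- \frac{1}{291446}\right) \left(- \frac{1}{146807}\right) = - \frac{67280}{117343} - - \frac{161809}{21393156461} = - \frac{67280}{117343} + \frac{161809}{21393156461} = - \frac{1439312579542593}{2510337158603123}$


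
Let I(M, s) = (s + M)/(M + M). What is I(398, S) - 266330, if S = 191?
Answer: -211998091/796 ≈ -2.6633e+5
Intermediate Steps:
I(M, s) = (M + s)/(2*M) (I(M, s) = (M + s)/((2*M)) = (M + s)*(1/(2*M)) = (M + s)/(2*M))
I(398, S) - 266330 = (1/2)*(398 + 191)/398 - 266330 = (1/2)*(1/398)*589 - 266330 = 589/796 - 266330 = -211998091/796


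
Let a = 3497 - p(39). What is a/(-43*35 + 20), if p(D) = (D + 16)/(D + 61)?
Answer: -69929/29700 ≈ -2.3545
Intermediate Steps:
p(D) = (16 + D)/(61 + D)
a = 69929/20 (a = 3497 - (16 + 39)/(61 + 39) = 3497 - 55/100 = 3497 - 1*11/20 = 3497 - 11/20 = 69929/20 ≈ 3496.4)
a/(-43*35 + 20) = 69929/(20*(-43*35 + 20)) = 69929/(20*(-1505 + 20)) = (69929/20)/(-1485) = (69929/20)*(-1/1485) = -69929/29700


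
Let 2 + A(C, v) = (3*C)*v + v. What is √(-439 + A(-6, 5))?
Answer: I*√526 ≈ 22.935*I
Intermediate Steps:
A(C, v) = -2 + v + 3*C*v (A(C, v) = -2 + ((3*C)*v + v) = -2 + (3*C*v + v) = -2 + (v + 3*C*v) = -2 + v + 3*C*v)
√(-439 + A(-6, 5)) = √(-439 + (-2 + 5 + 3*(-6)*5)) = √(-439 + (-2 + 5 - 90)) = √(-439 - 87) = √(-526) = I*√526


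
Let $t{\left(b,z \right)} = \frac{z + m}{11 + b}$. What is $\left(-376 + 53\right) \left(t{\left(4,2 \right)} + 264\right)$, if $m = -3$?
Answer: $- \frac{1278757}{15} \approx -85251.0$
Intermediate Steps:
$t{\left(b,z \right)} = \frac{-3 + z}{11 + b}$ ($t{\left(b,z \right)} = \frac{z - 3}{11 + b} = \frac{-3 + z}{11 + b}$)
$\left(-376 + 53\right) \left(t{\left(4,2 \right)} + 264\right) = \left(-376 + 53\right) \left(\frac{-3 + 2}{11 + 4} + 264\right) = - 323 \left(\frac{1}{15} \left(-1\right) + 264\right) = - 323 \left(- \frac{1}{15} + 264\right) = \left(-323\right) \frac{3959}{15} = - \frac{1278757}{15}$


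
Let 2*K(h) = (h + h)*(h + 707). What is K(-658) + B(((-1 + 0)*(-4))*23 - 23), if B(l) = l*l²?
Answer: 296267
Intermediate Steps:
B(l) = l³
K(h) = h*(707 + h) (K(h) = ((h + h)*(h + 707))/2 = ((2*h)*(707 + h))/2 = (2*h*(707 + h))/2 = h*(707 + h))
K(-658) + B(((-1 + 0)*(-4))*23 - 23) = -658*(707 - 658) + (((-1 + 0)*(-4))*23 - 23)³ = -658*49 + (-1*(-4)*23 - 23)³ = -32242 + (4*23 - 23)³ = -32242 + (92 - 23)³ = -32242 + 69³ = -32242 + 328509 = 296267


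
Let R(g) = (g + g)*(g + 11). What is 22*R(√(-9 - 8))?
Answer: -748 + 484*I*√17 ≈ -748.0 + 1995.6*I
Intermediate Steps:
R(g) = 2*g*(11 + g) (R(g) = (2*g)*(11 + g) = 2*g*(11 + g))
22*R(√(-9 - 8)) = 22*(2*√(-9 - 8)*(11 + √(-9 - 8))) = 22*(2*√(-17)*(11 + √(-17))) = 22*(2*(I*√17)*(11 + I*√17)) = 22*(2*I*√17*(11 + I*√17)) = 44*I*√17*(11 + I*√17)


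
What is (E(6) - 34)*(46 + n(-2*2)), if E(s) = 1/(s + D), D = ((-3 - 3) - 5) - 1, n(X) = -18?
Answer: -2870/3 ≈ -956.67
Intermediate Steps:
D = -12 (D = (-6 - 5) - 1 = -11 - 1 = -12)
E(s) = 1/(-12 + s) (E(s) = 1/(s - 12) = 1/(-12 + s))
(E(6) - 34)*(46 + n(-2*2)) = (1/(-12 + 6) - 34)*(46 - 18) = (1/(-6) - 34)*28 = (-⅙ - 34)*28 = -205/6*28 = -2870/3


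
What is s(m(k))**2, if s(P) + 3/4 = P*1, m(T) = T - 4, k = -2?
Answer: 729/16 ≈ 45.563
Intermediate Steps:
m(T) = -4 + T
s(P) = -3/4 + P (s(P) = -3/4 + P*1 = -3/4 + P)
s(m(k))**2 = (-3/4 + (-4 - 2))**2 = (-3/4 - 6)**2 = (-27/4)**2 = 729/16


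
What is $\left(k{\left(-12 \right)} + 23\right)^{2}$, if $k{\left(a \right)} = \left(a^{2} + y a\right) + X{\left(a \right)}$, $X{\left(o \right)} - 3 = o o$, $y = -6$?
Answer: $148996$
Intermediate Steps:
$X{\left(o \right)} = 3 + o^{2}$ ($X{\left(o \right)} = 3 + o o = 3 + o^{2}$)
$k{\left(a \right)} = 3 - 6 a + 2 a^{2}$ ($k{\left(a \right)} = \left(a^{2} - 6 a\right) + \left(3 + a^{2}\right) = 3 - 6 a + 2 a^{2}$)
$\left(k{\left(-12 \right)} + 23\right)^{2} = \left(\left(3 - -72 + 2 \left(-12\right)^{2}\right) + 23\right)^{2} = \left(\left(3 + 72 + 2 \cdot 144\right) + 23\right)^{2} = \left(\left(3 + 72 + 288\right) + 23\right)^{2} = \left(363 + 23\right)^{2} = 386^{2} = 148996$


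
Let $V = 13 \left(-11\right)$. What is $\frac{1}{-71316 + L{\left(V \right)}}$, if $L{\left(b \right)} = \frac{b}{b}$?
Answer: $- \frac{1}{71315} \approx -1.4022 \cdot 10^{-5}$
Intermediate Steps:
$V = -143$
$L{\left(b \right)} = 1$
$\frac{1}{-71316 + L{\left(V \right)}} = \frac{1}{-71316 + 1} = \frac{1}{-71315} = - \frac{1}{71315}$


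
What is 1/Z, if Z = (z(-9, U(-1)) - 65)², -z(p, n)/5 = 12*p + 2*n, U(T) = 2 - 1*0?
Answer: 1/207025 ≈ 4.8303e-6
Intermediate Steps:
U(T) = 2 (U(T) = 2 + 0 = 2)
z(p, n) = -60*p - 10*n (z(p, n) = -5*(12*p + 2*n) = -5*(2*n + 12*p) = -60*p - 10*n)
Z = 207025 (Z = ((-60*(-9) - 10*2) - 65)² = ((540 - 20) - 65)² = (520 - 65)² = 455² = 207025)
1/Z = 1/207025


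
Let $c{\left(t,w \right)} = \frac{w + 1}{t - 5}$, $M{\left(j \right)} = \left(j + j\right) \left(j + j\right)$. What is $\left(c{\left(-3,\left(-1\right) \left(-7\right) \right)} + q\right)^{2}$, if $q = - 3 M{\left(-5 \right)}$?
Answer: $90601$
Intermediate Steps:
$M{\left(j \right)} = 4 j^{2}$ ($M{\left(j \right)} = 2 j 2 j = 4 j^{2}$)
$c{\left(t,w \right)} = \frac{1 + w}{-5 + t}$
$q = -300$ ($q = - 3 \cdot 4 \left(-5\right)^{2} = - 3 \cdot 4 \cdot 25 = \left(-3\right) 100 = -300$)
$\left(c{\left(-3,\left(-1\right) \left(-7\right) \right)} + q\right)^{2} = \left(\frac{1 - -7}{-5 - 3} - 300\right)^{2} = \left(\frac{1 + 7}{-8} - 300\right)^{2} = \left(\left(- \frac{1}{8}\right) 8 - 300\right)^{2} = \left(-1 - 300\right)^{2} = \left(-301\right)^{2} = 90601$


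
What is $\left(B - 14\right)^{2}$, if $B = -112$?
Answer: $15876$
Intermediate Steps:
$\left(B - 14\right)^{2} = \left(-112 - 14\right)^{2} = \left(-126\right)^{2} = 15876$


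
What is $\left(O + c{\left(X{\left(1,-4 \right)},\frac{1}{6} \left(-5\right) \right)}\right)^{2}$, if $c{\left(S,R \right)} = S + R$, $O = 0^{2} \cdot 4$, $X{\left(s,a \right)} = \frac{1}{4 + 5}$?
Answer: $\frac{169}{324} \approx 0.5216$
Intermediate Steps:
$X{\left(s,a \right)} = \frac{1}{9}$
$O = 0$ ($O = 0 \cdot 4 = 0$)
$c{\left(S,R \right)} = R + S$
$\left(O + c{\left(X{\left(1,-4 \right)},\frac{1}{6} \left(-5\right) \right)}\right)^{2} = \left(0 + \left(\frac{1}{6} \left(-5\right) + \frac{1}{9}\right)\right)^{2} = \left(0 + \left(- \frac{5}{6} + \frac{1}{9}\right)\right)^{2} = \left(0 - \frac{13}{18}\right)^{2} = \left(- \frac{13}{18}\right)^{2} = \frac{169}{324}$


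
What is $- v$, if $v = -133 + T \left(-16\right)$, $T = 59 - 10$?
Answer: $917$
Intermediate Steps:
$T = 49$ ($T = 59 - 10 = 49$)
$v = -917$ ($v = -133 + 49 \left(-16\right) = -133 - 784 = -917$)
$- v = \left(-1\right) \left(-917\right) = 917$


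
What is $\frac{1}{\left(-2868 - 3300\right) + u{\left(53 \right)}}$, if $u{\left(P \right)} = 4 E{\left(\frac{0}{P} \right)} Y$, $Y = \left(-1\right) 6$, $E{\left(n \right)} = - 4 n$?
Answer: $- \frac{1}{6168} \approx -0.00016213$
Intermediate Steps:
$Y = -6$
$u{\left(P \right)} = 0$ ($u{\left(P \right)} = 4 \left(- 4 \frac{0}{P}\right) \left(-6\right) = 4 \left(\left(-4\right) 0\right) \left(-6\right) = 4 \cdot 0 \left(-6\right) = 0 \left(-6\right) = 0$)
$\frac{1}{\left(-2868 - 3300\right) + u{\left(53 \right)}} = \frac{1}{\left(-2868 - 3300\right) + 0} = \frac{1}{-6168 + 0} = \frac{1}{-6168} = - \frac{1}{6168}$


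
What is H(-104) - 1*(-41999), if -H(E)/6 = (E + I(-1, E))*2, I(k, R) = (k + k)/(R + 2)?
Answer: 735195/17 ≈ 43247.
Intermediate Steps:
I(k, R) = 2*k/(2 + R) (I(k, R) = (2*k)/(2 + R) = 2*k/(2 + R))
H(E) = -12*E + 24/(2 + E) (H(E) = -6*(E + 2*(-1)/(2 + E))*2 = -6*(E - 2/(2 + E))*2 = -6*(-4/(2 + E) + 2*E) = -12*E + 24/(2 + E))
H(-104) - 1*(-41999) = 12*(2 - 1*(-104)*(2 - 104))/(2 - 104) - 1*(-41999) = 12*(2 - 1*(-104)*(-102))/(-102) + 41999 = 12*(-1/102)*(2 - 10608) + 41999 = 12*(-1/102)*(-10606) + 41999 = 21212/17 + 41999 = 735195/17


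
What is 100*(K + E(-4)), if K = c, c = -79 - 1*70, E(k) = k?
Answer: -15300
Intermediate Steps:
c = -149 (c = -79 - 70 = -149)
K = -149
100*(K + E(-4)) = 100*(-149 - 4) = 100*(-153) = -15300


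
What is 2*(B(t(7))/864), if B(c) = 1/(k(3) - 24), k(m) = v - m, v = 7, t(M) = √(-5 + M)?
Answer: -1/8640 ≈ -0.00011574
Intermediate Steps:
k(m) = 7 - m
B(c) = -1/20 (B(c) = 1/((7 - 1*3) - 24) = 1/((7 - 3) - 24) = 1/(4 - 24) = 1/(-20) = -1/20)
2*(B(t(7))/864) = 2*(-1/20/864) = 2*(-1/20*1/864) = 2*(-1/17280) = -1/8640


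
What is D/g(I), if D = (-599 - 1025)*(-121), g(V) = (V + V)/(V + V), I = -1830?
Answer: 196504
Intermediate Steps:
g(V) = 1 (g(V) = (2*V)/((2*V)) = (2*V)*(1/(2*V)) = 1)
D = 196504 (D = -1624*(-121) = 196504)
D/g(I) = 196504/1 = 196504*1 = 196504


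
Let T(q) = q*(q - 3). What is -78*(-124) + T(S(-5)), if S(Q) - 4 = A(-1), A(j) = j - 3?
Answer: 9672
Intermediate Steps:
A(j) = -3 + j
S(Q) = 0 (S(Q) = 4 + (-3 - 1) = 4 - 4 = 0)
T(q) = q*(-3 + q)
-78*(-124) + T(S(-5)) = -78*(-124) + 0*(-3 + 0) = 9672 + 0*(-3) = 9672 + 0 = 9672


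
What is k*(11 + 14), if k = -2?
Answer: -50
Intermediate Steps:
k*(11 + 14) = -2*(11 + 14) = -2*25 = -50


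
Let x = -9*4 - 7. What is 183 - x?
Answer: 226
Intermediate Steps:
x = -43 (x = -36 - 7 = -43)
183 - x = 183 - 1*(-43) = 183 + 43 = 226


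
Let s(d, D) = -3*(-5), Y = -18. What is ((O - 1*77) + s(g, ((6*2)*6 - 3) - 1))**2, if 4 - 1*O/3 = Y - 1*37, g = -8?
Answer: 13225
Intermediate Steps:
O = 177 (O = 12 - 3*(-18 - 1*37) = 12 - 3*(-18 - 37) = 12 - 3*(-55) = 12 + 165 = 177)
s(d, D) = 15
((O - 1*77) + s(g, ((6*2)*6 - 3) - 1))**2 = ((177 - 1*77) + 15)**2 = ((177 - 77) + 15)**2 = (100 + 15)**2 = 115**2 = 13225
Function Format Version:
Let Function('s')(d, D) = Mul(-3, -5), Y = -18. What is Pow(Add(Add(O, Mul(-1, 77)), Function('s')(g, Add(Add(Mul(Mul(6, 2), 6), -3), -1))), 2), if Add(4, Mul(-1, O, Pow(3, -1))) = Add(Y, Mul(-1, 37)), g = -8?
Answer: 13225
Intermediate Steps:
O = 177 (O = Add(12, Mul(-3, Add(-18, Mul(-1, 37)))) = Add(12, Mul(-3, Add(-18, -37))) = Add(12, Mul(-3, -55)) = Add(12, 165) = 177)
Function('s')(d, D) = 15
Pow(Add(Add(O, Mul(-1, 77)), Function('s')(g, Add(Add(Mul(Mul(6, 2), 6), -3), -1))), 2) = Pow(Add(Add(177, Mul(-1, 77)), 15), 2) = Pow(Add(Add(177, -77), 15), 2) = Pow(Add(100, 15), 2) = Pow(115, 2) = 13225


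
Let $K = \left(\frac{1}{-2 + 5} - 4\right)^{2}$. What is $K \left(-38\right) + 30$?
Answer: $- \frac{4328}{9} \approx -480.89$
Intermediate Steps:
$K = \frac{121}{9}$ ($K = \left(\frac{1}{3} - 4\right)^{2} = \left(- \frac{11}{3}\right)^{2} = \frac{121}{9} \approx 13.444$)
$K \left(-38\right) + 30 = \frac{121}{9} \left(-38\right) + 30 = - \frac{4598}{9} + 30 = - \frac{4328}{9}$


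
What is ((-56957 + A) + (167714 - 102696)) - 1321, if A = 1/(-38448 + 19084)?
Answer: 130513359/19364 ≈ 6740.0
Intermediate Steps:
A = -1/19364 (A = 1/(-19364) = -1/19364 ≈ -5.1642e-5)
((-56957 + A) + (167714 - 102696)) - 1321 = ((-56957 - 1/19364) + (167714 - 102696)) - 1321 = (-1102915349/19364 + 65018) - 1321 = 156093203/19364 - 1321 = 130513359/19364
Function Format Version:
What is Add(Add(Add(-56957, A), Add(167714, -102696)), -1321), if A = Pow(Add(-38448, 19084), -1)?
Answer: Rational(130513359, 19364) ≈ 6740.0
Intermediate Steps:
A = Rational(-1, 19364) (A = Pow(-19364, -1) = Rational(-1, 19364) ≈ -5.1642e-5)
Add(Add(Add(-56957, A), Add(167714, -102696)), -1321) = Add(Add(Add(-56957, Rational(-1, 19364)), Add(167714, -102696)), -1321) = Add(Add(Rational(-1102915349, 19364), 65018), -1321) = Add(Rational(156093203, 19364), -1321) = Rational(130513359, 19364)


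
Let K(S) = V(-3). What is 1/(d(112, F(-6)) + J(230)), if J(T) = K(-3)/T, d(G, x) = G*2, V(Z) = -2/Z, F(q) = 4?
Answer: 345/77281 ≈ 0.0044642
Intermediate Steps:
K(S) = ⅔ (K(S) = -2/(-3) = -2*(-⅓) = ⅔)
d(G, x) = 2*G
J(T) = 2/(3*T)
1/(d(112, F(-6)) + J(230)) = 1/(2*112 + (⅔)/230) = 1/(224 + (⅔)*(1/230)) = 1/(224 + 1/345) = 1/(77281/345) = 345/77281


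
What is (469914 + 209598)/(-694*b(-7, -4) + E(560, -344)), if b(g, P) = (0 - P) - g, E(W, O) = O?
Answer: -339756/3989 ≈ -85.173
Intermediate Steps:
b(g, P) = -P - g
(469914 + 209598)/(-694*b(-7, -4) + E(560, -344)) = (469914 + 209598)/(-694*(-1*(-4) - 1*(-7)) - 344) = 679512/(-694*(4 + 7) - 344) = 679512/(-694*11 - 344) = 679512/(-7634 - 344) = 679512/(-7978) = 679512*(-1/7978) = -339756/3989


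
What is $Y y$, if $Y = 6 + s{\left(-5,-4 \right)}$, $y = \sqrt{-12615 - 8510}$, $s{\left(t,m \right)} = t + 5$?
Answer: $390 i \sqrt{5} \approx 872.07 i$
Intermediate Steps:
$s{\left(t,m \right)} = 5 + t$
$y = 65 i \sqrt{5}$ ($y = \sqrt{-12615 - 8510} = \sqrt{-21125} = 65 i \sqrt{5} \approx 145.34 i$)
$Y = 6$ ($Y = 6 + \left(5 - 5\right) = 6 + 0 = 6$)
$Y y = 6 \cdot 65 i \sqrt{5} = 390 i \sqrt{5}$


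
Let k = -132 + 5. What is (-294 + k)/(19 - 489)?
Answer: 421/470 ≈ 0.89574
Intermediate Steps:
k = -127
(-294 + k)/(19 - 489) = (-294 - 127)/(19 - 489) = -421/(-470) = -421*(-1/470) = 421/470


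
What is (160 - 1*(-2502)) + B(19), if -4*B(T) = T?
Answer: 10629/4 ≈ 2657.3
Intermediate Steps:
B(T) = -T/4
(160 - 1*(-2502)) + B(19) = (160 - 1*(-2502)) - 1/4*19 = (160 + 2502) - 19/4 = 2662 - 19/4 = 10629/4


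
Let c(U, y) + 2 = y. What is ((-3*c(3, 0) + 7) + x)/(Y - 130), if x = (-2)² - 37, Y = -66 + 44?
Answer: 5/38 ≈ 0.13158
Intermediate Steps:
Y = -22
c(U, y) = -2 + y
x = -33 (x = 4 - 37 = -33)
((-3*c(3, 0) + 7) + x)/(Y - 130) = ((-3*(-2 + 0) + 7) - 33)/(-22 - 130) = ((-3*(-2) + 7) - 33)/(-152) = ((6 + 7) - 33)*(-1/152) = (13 - 33)*(-1/152) = -20*(-1/152) = 5/38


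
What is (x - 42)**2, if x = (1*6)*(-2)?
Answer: 2916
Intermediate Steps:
x = -12 (x = 6*(-2) = -12)
(x - 42)**2 = (-12 - 42)**2 = (-54)**2 = 2916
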